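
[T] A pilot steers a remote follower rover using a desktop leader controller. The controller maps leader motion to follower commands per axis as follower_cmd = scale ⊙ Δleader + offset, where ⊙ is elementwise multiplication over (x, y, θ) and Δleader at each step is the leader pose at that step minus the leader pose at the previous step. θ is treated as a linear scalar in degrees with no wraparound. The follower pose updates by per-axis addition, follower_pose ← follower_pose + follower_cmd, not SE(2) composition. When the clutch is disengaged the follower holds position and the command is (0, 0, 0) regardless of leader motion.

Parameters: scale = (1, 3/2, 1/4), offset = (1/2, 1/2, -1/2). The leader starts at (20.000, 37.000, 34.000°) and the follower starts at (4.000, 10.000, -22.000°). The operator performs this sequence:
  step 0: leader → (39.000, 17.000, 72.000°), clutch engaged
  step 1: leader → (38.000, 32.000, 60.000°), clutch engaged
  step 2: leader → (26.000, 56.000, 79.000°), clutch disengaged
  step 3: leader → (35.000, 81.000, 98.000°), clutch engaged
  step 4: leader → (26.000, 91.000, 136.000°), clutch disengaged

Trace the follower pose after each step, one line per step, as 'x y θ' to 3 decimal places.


step 0: Δleader=(19.000, -20.000, 38.000°), engaged; cmd=(19.500, -29.500, 9.000°) → follower=(23.500, -19.500, -13.000°)
step 1: Δleader=(-1.000, 15.000, -12.000°), engaged; cmd=(-0.500, 23.000, -3.500°) → follower=(23.000, 3.500, -16.500°)
step 2: Δleader=(-12.000, 24.000, 19.000°), disengaged; cmd=(0,0,0) → follower holds at (23.000, 3.500, -16.500°)
step 3: Δleader=(9.000, 25.000, 19.000°), engaged; cmd=(9.500, 38.000, 4.250°) → follower=(32.500, 41.500, -12.250°)
step 4: Δleader=(-9.000, 10.000, 38.000°), disengaged; cmd=(0,0,0) → follower holds at (32.500, 41.500, -12.250°)

23.500 -19.500 -13.000
23.000 3.500 -16.500
23.000 3.500 -16.500
32.500 41.500 -12.250
32.500 41.500 -12.250


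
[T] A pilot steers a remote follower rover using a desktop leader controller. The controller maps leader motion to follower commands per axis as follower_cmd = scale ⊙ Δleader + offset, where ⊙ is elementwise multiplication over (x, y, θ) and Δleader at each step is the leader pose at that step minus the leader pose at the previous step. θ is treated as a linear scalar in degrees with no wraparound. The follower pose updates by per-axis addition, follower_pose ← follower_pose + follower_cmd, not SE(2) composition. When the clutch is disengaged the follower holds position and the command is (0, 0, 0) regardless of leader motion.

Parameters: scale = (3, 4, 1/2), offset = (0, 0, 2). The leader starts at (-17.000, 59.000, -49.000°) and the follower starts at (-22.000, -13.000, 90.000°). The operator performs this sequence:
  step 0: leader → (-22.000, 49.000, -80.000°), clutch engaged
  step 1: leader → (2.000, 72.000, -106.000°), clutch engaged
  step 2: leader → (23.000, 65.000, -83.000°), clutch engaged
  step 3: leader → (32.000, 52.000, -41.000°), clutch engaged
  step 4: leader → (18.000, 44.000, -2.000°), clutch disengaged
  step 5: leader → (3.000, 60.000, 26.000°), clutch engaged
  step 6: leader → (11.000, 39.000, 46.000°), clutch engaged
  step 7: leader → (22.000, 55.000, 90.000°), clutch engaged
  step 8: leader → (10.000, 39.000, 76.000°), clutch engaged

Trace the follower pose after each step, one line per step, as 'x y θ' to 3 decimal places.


-37.000 -53.000 76.500
35.000 39.000 65.500
98.000 11.000 79.000
125.000 -41.000 102.000
125.000 -41.000 102.000
80.000 23.000 118.000
104.000 -61.000 130.000
137.000 3.000 154.000
101.000 -61.000 149.000

step 0: Δleader=(-5.000, -10.000, -31.000°), engaged; cmd=(-15.000, -40.000, -13.500°) → follower=(-37.000, -53.000, 76.500°)
step 1: Δleader=(24.000, 23.000, -26.000°), engaged; cmd=(72.000, 92.000, -11.000°) → follower=(35.000, 39.000, 65.500°)
step 2: Δleader=(21.000, -7.000, 23.000°), engaged; cmd=(63.000, -28.000, 13.500°) → follower=(98.000, 11.000, 79.000°)
step 3: Δleader=(9.000, -13.000, 42.000°), engaged; cmd=(27.000, -52.000, 23.000°) → follower=(125.000, -41.000, 102.000°)
step 4: Δleader=(-14.000, -8.000, 39.000°), disengaged; cmd=(0,0,0) → follower holds at (125.000, -41.000, 102.000°)
step 5: Δleader=(-15.000, 16.000, 28.000°), engaged; cmd=(-45.000, 64.000, 16.000°) → follower=(80.000, 23.000, 118.000°)
step 6: Δleader=(8.000, -21.000, 20.000°), engaged; cmd=(24.000, -84.000, 12.000°) → follower=(104.000, -61.000, 130.000°)
step 7: Δleader=(11.000, 16.000, 44.000°), engaged; cmd=(33.000, 64.000, 24.000°) → follower=(137.000, 3.000, 154.000°)
step 8: Δleader=(-12.000, -16.000, -14.000°), engaged; cmd=(-36.000, -64.000, -5.000°) → follower=(101.000, -61.000, 149.000°)


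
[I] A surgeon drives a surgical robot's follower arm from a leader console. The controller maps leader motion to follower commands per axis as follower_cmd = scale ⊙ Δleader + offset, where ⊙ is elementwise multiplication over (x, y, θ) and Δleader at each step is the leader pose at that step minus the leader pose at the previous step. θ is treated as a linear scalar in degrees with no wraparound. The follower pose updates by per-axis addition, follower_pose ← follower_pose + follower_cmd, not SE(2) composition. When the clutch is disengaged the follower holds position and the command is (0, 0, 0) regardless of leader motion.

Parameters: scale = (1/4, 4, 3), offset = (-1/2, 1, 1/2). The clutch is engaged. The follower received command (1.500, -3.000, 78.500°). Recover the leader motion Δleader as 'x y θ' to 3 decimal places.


8.000 -1.000 26.000

axis x: (1.500 − -1/2) / (1/4) = 8.000
axis y: (-3.000 − 1) / (4) = -1.000
axis θ: (78.500 − 1/2) / (3) = 26.000


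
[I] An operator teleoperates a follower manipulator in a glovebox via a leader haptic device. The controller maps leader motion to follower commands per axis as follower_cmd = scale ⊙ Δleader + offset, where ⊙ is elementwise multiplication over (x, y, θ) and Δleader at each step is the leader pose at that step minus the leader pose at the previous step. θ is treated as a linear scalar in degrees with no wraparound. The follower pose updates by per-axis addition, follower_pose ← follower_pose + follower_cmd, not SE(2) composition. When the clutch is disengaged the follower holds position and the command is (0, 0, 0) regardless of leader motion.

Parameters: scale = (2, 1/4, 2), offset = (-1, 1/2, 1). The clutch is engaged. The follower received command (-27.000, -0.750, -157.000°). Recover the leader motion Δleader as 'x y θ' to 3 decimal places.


-13.000 -5.000 -79.000

axis x: (-27.000 − -1) / (2) = -13.000
axis y: (-0.750 − 1/2) / (1/4) = -5.000
axis θ: (-157.000 − 1) / (2) = -79.000


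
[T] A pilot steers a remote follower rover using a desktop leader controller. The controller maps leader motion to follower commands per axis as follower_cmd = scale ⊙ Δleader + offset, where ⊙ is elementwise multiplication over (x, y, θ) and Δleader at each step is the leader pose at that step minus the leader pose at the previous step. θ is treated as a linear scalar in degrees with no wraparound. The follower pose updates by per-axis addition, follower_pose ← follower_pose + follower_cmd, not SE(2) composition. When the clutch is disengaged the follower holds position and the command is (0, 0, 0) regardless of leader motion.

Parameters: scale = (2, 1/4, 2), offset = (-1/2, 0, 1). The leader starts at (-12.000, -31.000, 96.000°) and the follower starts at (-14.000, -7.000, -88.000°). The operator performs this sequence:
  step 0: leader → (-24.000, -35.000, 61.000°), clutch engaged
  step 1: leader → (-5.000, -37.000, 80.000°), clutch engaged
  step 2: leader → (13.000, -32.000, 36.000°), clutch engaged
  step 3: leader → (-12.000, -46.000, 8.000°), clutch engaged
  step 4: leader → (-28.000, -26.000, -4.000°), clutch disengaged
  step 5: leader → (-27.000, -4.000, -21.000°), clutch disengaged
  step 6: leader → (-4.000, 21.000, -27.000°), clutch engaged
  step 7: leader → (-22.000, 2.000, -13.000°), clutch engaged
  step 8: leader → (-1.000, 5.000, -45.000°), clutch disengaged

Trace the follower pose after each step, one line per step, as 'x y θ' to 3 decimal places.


step 0: Δleader=(-12.000, -4.000, -35.000°), engaged; cmd=(-24.500, -1.000, -69.000°) → follower=(-38.500, -8.000, -157.000°)
step 1: Δleader=(19.000, -2.000, 19.000°), engaged; cmd=(37.500, -0.500, 39.000°) → follower=(-1.000, -8.500, -118.000°)
step 2: Δleader=(18.000, 5.000, -44.000°), engaged; cmd=(35.500, 1.250, -87.000°) → follower=(34.500, -7.250, -205.000°)
step 3: Δleader=(-25.000, -14.000, -28.000°), engaged; cmd=(-50.500, -3.500, -55.000°) → follower=(-16.000, -10.750, -260.000°)
step 4: Δleader=(-16.000, 20.000, -12.000°), disengaged; cmd=(0,0,0) → follower holds at (-16.000, -10.750, -260.000°)
step 5: Δleader=(1.000, 22.000, -17.000°), disengaged; cmd=(0,0,0) → follower holds at (-16.000, -10.750, -260.000°)
step 6: Δleader=(23.000, 25.000, -6.000°), engaged; cmd=(45.500, 6.250, -11.000°) → follower=(29.500, -4.500, -271.000°)
step 7: Δleader=(-18.000, -19.000, 14.000°), engaged; cmd=(-36.500, -4.750, 29.000°) → follower=(-7.000, -9.250, -242.000°)
step 8: Δleader=(21.000, 3.000, -32.000°), disengaged; cmd=(0,0,0) → follower holds at (-7.000, -9.250, -242.000°)

-38.500 -8.000 -157.000
-1.000 -8.500 -118.000
34.500 -7.250 -205.000
-16.000 -10.750 -260.000
-16.000 -10.750 -260.000
-16.000 -10.750 -260.000
29.500 -4.500 -271.000
-7.000 -9.250 -242.000
-7.000 -9.250 -242.000


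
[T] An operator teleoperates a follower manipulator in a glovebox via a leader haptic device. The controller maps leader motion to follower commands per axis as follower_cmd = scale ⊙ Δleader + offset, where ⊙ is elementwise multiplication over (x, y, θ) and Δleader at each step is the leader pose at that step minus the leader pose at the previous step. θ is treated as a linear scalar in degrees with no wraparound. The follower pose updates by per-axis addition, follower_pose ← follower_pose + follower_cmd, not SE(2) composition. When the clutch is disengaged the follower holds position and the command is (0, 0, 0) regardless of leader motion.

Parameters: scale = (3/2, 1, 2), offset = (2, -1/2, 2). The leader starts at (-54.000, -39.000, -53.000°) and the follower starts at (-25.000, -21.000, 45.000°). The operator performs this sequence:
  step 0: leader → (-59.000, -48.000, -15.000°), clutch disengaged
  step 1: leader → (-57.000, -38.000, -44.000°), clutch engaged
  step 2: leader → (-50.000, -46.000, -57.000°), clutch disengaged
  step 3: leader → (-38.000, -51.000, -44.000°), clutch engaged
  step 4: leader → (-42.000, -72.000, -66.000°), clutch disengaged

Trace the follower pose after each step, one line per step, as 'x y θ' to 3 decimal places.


-25.000 -21.000 45.000
-20.000 -11.500 -11.000
-20.000 -11.500 -11.000
0.000 -17.000 17.000
0.000 -17.000 17.000

step 0: Δleader=(-5.000, -9.000, 38.000°), disengaged; cmd=(0,0,0) → follower holds at (-25.000, -21.000, 45.000°)
step 1: Δleader=(2.000, 10.000, -29.000°), engaged; cmd=(5.000, 9.500, -56.000°) → follower=(-20.000, -11.500, -11.000°)
step 2: Δleader=(7.000, -8.000, -13.000°), disengaged; cmd=(0,0,0) → follower holds at (-20.000, -11.500, -11.000°)
step 3: Δleader=(12.000, -5.000, 13.000°), engaged; cmd=(20.000, -5.500, 28.000°) → follower=(0.000, -17.000, 17.000°)
step 4: Δleader=(-4.000, -21.000, -22.000°), disengaged; cmd=(0,0,0) → follower holds at (0.000, -17.000, 17.000°)


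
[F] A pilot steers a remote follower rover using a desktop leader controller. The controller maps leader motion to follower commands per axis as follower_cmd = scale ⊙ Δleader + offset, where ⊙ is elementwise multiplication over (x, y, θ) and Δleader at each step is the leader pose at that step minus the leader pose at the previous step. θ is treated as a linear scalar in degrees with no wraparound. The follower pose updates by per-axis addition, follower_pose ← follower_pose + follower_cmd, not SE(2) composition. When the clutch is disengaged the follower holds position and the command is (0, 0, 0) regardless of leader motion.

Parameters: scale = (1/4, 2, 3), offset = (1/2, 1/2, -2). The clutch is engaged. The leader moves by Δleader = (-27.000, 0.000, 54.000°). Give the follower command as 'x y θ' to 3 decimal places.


-6.250 0.500 160.000

axis x: 1/4·-27.000 + 1/2 = -6.250
axis y: 2·0.000 + 1/2 = 0.500
axis θ: 3·54.000 + -2 = 160.000


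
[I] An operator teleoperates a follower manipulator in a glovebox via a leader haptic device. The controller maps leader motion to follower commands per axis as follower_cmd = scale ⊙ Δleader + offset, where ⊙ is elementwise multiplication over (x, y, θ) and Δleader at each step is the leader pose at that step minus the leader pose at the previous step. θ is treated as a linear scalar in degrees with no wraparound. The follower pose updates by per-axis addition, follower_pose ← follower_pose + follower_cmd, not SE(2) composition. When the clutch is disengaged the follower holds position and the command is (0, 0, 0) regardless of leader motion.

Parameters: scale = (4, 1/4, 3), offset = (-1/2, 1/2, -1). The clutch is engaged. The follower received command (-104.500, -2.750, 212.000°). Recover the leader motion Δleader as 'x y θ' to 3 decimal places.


-26.000 -13.000 71.000

axis x: (-104.500 − -1/2) / (4) = -26.000
axis y: (-2.750 − 1/2) / (1/4) = -13.000
axis θ: (212.000 − -1) / (3) = 71.000


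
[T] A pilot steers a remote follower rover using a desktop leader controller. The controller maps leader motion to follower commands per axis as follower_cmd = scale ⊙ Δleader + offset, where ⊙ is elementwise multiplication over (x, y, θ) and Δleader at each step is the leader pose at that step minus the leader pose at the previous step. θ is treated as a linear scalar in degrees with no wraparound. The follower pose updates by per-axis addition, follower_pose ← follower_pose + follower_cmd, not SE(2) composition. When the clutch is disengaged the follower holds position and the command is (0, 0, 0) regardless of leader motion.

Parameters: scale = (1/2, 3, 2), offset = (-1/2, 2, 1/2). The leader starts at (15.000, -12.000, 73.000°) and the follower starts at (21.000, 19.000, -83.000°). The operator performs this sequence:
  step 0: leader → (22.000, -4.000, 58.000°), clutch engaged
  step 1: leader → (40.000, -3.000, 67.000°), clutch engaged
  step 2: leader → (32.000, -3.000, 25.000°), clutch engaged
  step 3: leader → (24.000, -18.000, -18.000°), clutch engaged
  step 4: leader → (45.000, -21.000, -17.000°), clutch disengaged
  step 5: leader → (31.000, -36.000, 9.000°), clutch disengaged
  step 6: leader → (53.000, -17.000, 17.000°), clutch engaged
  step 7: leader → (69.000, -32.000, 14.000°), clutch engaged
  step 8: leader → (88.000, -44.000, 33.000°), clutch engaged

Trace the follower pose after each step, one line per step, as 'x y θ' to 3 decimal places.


step 0: Δleader=(7.000, 8.000, -15.000°), engaged; cmd=(3.000, 26.000, -29.500°) → follower=(24.000, 45.000, -112.500°)
step 1: Δleader=(18.000, 1.000, 9.000°), engaged; cmd=(8.500, 5.000, 18.500°) → follower=(32.500, 50.000, -94.000°)
step 2: Δleader=(-8.000, 0.000, -42.000°), engaged; cmd=(-4.500, 2.000, -83.500°) → follower=(28.000, 52.000, -177.500°)
step 3: Δleader=(-8.000, -15.000, -43.000°), engaged; cmd=(-4.500, -43.000, -85.500°) → follower=(23.500, 9.000, -263.000°)
step 4: Δleader=(21.000, -3.000, 1.000°), disengaged; cmd=(0,0,0) → follower holds at (23.500, 9.000, -263.000°)
step 5: Δleader=(-14.000, -15.000, 26.000°), disengaged; cmd=(0,0,0) → follower holds at (23.500, 9.000, -263.000°)
step 6: Δleader=(22.000, 19.000, 8.000°), engaged; cmd=(10.500, 59.000, 16.500°) → follower=(34.000, 68.000, -246.500°)
step 7: Δleader=(16.000, -15.000, -3.000°), engaged; cmd=(7.500, -43.000, -5.500°) → follower=(41.500, 25.000, -252.000°)
step 8: Δleader=(19.000, -12.000, 19.000°), engaged; cmd=(9.000, -34.000, 38.500°) → follower=(50.500, -9.000, -213.500°)

24.000 45.000 -112.500
32.500 50.000 -94.000
28.000 52.000 -177.500
23.500 9.000 -263.000
23.500 9.000 -263.000
23.500 9.000 -263.000
34.000 68.000 -246.500
41.500 25.000 -252.000
50.500 -9.000 -213.500


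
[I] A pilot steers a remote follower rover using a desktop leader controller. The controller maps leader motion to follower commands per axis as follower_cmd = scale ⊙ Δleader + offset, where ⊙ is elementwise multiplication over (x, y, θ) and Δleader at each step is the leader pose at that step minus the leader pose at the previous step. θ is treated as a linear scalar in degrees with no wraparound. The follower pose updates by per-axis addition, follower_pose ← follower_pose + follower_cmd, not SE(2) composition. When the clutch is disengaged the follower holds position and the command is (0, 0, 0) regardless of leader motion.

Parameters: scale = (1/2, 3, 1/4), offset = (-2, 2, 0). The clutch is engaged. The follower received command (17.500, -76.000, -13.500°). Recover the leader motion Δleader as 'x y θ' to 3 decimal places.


axis x: (17.500 − -2) / (1/2) = 39.000
axis y: (-76.000 − 2) / (3) = -26.000
axis θ: (-13.500 − 0) / (1/4) = -54.000

39.000 -26.000 -54.000


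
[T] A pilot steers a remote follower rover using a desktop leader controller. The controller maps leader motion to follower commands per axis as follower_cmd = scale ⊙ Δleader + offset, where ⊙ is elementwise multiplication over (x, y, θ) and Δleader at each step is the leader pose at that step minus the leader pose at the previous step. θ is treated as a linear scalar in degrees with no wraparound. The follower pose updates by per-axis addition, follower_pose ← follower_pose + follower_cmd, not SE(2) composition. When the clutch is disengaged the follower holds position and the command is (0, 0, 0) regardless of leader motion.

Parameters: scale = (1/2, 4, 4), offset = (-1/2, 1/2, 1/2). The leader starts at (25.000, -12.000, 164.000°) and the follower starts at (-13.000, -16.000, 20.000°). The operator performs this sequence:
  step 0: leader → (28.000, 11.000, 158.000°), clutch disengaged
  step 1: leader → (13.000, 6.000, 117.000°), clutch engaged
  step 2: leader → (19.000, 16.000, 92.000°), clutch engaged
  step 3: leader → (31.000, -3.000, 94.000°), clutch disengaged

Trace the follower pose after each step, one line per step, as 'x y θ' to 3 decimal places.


-13.000 -16.000 20.000
-21.000 -35.500 -143.500
-18.500 5.000 -243.000
-18.500 5.000 -243.000

step 0: Δleader=(3.000, 23.000, -6.000°), disengaged; cmd=(0,0,0) → follower holds at (-13.000, -16.000, 20.000°)
step 1: Δleader=(-15.000, -5.000, -41.000°), engaged; cmd=(-8.000, -19.500, -163.500°) → follower=(-21.000, -35.500, -143.500°)
step 2: Δleader=(6.000, 10.000, -25.000°), engaged; cmd=(2.500, 40.500, -99.500°) → follower=(-18.500, 5.000, -243.000°)
step 3: Δleader=(12.000, -19.000, 2.000°), disengaged; cmd=(0,0,0) → follower holds at (-18.500, 5.000, -243.000°)


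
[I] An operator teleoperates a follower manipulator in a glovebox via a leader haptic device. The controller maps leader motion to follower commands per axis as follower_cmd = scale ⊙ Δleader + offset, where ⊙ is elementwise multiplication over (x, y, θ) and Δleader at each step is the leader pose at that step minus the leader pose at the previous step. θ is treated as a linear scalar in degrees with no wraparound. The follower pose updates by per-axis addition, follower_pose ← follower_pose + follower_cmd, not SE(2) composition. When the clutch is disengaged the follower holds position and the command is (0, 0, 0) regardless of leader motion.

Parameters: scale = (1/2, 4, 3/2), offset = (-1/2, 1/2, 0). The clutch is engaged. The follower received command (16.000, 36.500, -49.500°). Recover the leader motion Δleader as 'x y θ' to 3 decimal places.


33.000 9.000 -33.000

axis x: (16.000 − -1/2) / (1/2) = 33.000
axis y: (36.500 − 1/2) / (4) = 9.000
axis θ: (-49.500 − 0) / (3/2) = -33.000


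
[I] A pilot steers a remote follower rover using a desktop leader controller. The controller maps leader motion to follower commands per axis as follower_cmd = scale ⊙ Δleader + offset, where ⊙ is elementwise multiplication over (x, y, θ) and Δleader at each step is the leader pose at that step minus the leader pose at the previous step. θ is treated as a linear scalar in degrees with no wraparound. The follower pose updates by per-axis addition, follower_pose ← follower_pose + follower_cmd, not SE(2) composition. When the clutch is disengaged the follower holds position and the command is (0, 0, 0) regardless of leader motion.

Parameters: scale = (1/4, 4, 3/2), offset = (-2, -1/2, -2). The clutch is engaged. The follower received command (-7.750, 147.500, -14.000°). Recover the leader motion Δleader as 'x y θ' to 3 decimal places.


-23.000 37.000 -8.000

axis x: (-7.750 − -2) / (1/4) = -23.000
axis y: (147.500 − -1/2) / (4) = 37.000
axis θ: (-14.000 − -2) / (3/2) = -8.000


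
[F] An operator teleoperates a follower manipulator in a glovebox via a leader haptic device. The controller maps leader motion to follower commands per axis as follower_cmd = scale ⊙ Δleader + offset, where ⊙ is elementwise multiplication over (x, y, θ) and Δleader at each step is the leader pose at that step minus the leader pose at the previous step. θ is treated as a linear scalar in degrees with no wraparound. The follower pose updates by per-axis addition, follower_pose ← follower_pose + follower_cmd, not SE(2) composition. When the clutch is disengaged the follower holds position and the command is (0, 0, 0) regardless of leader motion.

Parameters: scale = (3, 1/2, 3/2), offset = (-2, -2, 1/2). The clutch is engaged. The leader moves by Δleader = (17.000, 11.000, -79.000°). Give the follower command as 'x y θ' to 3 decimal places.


axis x: 3·17.000 + -2 = 49.000
axis y: 1/2·11.000 + -2 = 3.500
axis θ: 3/2·-79.000 + 1/2 = -118.000

49.000 3.500 -118.000


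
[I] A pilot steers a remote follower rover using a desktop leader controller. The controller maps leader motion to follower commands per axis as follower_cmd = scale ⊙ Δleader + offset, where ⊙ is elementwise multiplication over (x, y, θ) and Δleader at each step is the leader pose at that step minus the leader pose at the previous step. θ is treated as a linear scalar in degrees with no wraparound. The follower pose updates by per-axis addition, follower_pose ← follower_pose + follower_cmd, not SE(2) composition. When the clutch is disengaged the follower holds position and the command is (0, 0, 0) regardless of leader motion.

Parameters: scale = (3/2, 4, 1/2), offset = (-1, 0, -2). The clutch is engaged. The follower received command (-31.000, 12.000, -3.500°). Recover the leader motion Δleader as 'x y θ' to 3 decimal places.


axis x: (-31.000 − -1) / (3/2) = -20.000
axis y: (12.000 − 0) / (4) = 3.000
axis θ: (-3.500 − -2) / (1/2) = -3.000

-20.000 3.000 -3.000


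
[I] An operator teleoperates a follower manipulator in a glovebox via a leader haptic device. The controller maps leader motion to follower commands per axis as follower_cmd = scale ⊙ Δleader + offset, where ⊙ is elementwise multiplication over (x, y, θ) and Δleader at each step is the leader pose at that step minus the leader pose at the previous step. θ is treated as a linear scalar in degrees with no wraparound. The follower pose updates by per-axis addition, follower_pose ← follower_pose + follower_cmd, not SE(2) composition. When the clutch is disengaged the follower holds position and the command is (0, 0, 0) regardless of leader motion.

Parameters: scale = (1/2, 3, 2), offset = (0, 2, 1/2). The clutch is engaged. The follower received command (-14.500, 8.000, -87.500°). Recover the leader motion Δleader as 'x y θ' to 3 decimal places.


axis x: (-14.500 − 0) / (1/2) = -29.000
axis y: (8.000 − 2) / (3) = 2.000
axis θ: (-87.500 − 1/2) / (2) = -44.000

-29.000 2.000 -44.000


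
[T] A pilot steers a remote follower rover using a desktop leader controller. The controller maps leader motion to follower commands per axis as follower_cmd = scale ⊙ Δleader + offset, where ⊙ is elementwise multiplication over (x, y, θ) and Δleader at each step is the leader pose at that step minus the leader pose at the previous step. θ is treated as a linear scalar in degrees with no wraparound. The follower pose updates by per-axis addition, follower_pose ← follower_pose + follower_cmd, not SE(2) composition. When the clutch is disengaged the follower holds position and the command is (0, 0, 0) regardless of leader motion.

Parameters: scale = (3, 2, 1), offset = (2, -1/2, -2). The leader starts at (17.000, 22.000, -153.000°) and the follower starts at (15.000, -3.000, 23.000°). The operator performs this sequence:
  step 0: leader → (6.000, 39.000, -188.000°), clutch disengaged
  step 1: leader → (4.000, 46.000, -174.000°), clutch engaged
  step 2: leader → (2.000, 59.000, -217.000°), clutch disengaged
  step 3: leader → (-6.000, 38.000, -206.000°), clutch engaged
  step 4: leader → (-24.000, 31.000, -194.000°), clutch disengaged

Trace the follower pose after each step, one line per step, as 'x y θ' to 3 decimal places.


15.000 -3.000 23.000
11.000 10.500 35.000
11.000 10.500 35.000
-11.000 -32.000 44.000
-11.000 -32.000 44.000

step 0: Δleader=(-11.000, 17.000, -35.000°), disengaged; cmd=(0,0,0) → follower holds at (15.000, -3.000, 23.000°)
step 1: Δleader=(-2.000, 7.000, 14.000°), engaged; cmd=(-4.000, 13.500, 12.000°) → follower=(11.000, 10.500, 35.000°)
step 2: Δleader=(-2.000, 13.000, -43.000°), disengaged; cmd=(0,0,0) → follower holds at (11.000, 10.500, 35.000°)
step 3: Δleader=(-8.000, -21.000, 11.000°), engaged; cmd=(-22.000, -42.500, 9.000°) → follower=(-11.000, -32.000, 44.000°)
step 4: Δleader=(-18.000, -7.000, 12.000°), disengaged; cmd=(0,0,0) → follower holds at (-11.000, -32.000, 44.000°)


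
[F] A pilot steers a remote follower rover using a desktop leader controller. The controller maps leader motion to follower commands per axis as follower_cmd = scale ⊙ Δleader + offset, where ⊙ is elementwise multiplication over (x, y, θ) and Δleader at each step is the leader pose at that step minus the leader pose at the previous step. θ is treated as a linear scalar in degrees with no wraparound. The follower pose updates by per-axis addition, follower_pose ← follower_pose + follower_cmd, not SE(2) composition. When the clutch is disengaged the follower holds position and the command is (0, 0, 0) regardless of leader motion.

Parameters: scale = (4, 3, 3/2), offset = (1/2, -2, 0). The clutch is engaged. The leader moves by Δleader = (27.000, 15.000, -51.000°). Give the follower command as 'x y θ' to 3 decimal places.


108.500 43.000 -76.500

axis x: 4·27.000 + 1/2 = 108.500
axis y: 3·15.000 + -2 = 43.000
axis θ: 3/2·-51.000 + 0 = -76.500


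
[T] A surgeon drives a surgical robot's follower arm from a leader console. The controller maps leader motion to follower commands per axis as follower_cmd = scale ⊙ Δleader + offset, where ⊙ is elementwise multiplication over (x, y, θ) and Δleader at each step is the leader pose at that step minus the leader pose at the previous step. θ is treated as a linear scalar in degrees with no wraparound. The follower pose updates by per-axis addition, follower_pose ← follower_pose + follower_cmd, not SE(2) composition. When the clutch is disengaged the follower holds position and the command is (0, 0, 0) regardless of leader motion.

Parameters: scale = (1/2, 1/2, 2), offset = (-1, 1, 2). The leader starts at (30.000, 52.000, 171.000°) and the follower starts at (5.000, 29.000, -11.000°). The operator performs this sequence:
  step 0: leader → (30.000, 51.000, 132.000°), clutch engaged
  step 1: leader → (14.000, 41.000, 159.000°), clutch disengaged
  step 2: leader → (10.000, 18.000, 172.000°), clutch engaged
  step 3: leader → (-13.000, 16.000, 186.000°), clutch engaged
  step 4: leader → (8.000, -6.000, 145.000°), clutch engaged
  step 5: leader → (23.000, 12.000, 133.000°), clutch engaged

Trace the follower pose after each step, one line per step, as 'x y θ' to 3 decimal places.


step 0: Δleader=(0.000, -1.000, -39.000°), engaged; cmd=(-1.000, 0.500, -76.000°) → follower=(4.000, 29.500, -87.000°)
step 1: Δleader=(-16.000, -10.000, 27.000°), disengaged; cmd=(0,0,0) → follower holds at (4.000, 29.500, -87.000°)
step 2: Δleader=(-4.000, -23.000, 13.000°), engaged; cmd=(-3.000, -10.500, 28.000°) → follower=(1.000, 19.000, -59.000°)
step 3: Δleader=(-23.000, -2.000, 14.000°), engaged; cmd=(-12.500, 0.000, 30.000°) → follower=(-11.500, 19.000, -29.000°)
step 4: Δleader=(21.000, -22.000, -41.000°), engaged; cmd=(9.500, -10.000, -80.000°) → follower=(-2.000, 9.000, -109.000°)
step 5: Δleader=(15.000, 18.000, -12.000°), engaged; cmd=(6.500, 10.000, -22.000°) → follower=(4.500, 19.000, -131.000°)

4.000 29.500 -87.000
4.000 29.500 -87.000
1.000 19.000 -59.000
-11.500 19.000 -29.000
-2.000 9.000 -109.000
4.500 19.000 -131.000


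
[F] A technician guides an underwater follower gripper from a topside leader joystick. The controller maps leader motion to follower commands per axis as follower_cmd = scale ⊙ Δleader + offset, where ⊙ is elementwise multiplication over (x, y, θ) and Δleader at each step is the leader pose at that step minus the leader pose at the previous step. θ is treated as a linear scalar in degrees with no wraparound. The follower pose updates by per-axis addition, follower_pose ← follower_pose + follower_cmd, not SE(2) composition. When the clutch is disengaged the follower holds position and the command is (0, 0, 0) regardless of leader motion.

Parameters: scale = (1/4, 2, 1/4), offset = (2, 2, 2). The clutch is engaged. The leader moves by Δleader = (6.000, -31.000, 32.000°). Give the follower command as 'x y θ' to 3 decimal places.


3.500 -60.000 10.000

axis x: 1/4·6.000 + 2 = 3.500
axis y: 2·-31.000 + 2 = -60.000
axis θ: 1/4·32.000 + 2 = 10.000


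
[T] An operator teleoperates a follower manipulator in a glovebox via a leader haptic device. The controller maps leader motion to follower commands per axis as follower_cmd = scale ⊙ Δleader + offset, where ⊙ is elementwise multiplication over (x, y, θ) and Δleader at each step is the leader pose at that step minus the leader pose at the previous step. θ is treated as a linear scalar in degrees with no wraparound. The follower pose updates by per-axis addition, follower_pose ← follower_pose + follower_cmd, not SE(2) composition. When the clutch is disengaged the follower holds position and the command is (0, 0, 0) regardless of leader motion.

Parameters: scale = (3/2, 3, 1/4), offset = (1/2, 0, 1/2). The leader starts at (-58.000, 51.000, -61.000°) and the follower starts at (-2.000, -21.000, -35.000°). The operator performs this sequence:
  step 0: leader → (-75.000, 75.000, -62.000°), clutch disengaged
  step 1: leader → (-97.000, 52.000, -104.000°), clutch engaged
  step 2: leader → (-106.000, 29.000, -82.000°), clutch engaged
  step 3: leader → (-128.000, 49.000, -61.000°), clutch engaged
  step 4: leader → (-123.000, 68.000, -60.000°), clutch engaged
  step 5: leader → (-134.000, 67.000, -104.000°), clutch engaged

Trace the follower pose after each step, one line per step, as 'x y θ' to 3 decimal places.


step 0: Δleader=(-17.000, 24.000, -1.000°), disengaged; cmd=(0,0,0) → follower holds at (-2.000, -21.000, -35.000°)
step 1: Δleader=(-22.000, -23.000, -42.000°), engaged; cmd=(-32.500, -69.000, -10.000°) → follower=(-34.500, -90.000, -45.000°)
step 2: Δleader=(-9.000, -23.000, 22.000°), engaged; cmd=(-13.000, -69.000, 6.000°) → follower=(-47.500, -159.000, -39.000°)
step 3: Δleader=(-22.000, 20.000, 21.000°), engaged; cmd=(-32.500, 60.000, 5.750°) → follower=(-80.000, -99.000, -33.250°)
step 4: Δleader=(5.000, 19.000, 1.000°), engaged; cmd=(8.000, 57.000, 0.750°) → follower=(-72.000, -42.000, -32.500°)
step 5: Δleader=(-11.000, -1.000, -44.000°), engaged; cmd=(-16.000, -3.000, -10.500°) → follower=(-88.000, -45.000, -43.000°)

-2.000 -21.000 -35.000
-34.500 -90.000 -45.000
-47.500 -159.000 -39.000
-80.000 -99.000 -33.250
-72.000 -42.000 -32.500
-88.000 -45.000 -43.000


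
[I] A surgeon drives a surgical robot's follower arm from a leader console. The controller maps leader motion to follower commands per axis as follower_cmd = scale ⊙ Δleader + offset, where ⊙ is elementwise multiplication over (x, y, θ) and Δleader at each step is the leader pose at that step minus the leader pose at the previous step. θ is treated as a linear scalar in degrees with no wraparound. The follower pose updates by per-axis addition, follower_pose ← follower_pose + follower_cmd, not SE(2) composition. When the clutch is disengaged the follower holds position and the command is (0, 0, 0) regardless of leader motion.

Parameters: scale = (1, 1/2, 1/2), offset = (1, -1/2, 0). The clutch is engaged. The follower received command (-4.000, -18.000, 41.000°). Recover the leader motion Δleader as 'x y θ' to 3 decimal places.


axis x: (-4.000 − 1) / (1) = -5.000
axis y: (-18.000 − -1/2) / (1/2) = -35.000
axis θ: (41.000 − 0) / (1/2) = 82.000

-5.000 -35.000 82.000


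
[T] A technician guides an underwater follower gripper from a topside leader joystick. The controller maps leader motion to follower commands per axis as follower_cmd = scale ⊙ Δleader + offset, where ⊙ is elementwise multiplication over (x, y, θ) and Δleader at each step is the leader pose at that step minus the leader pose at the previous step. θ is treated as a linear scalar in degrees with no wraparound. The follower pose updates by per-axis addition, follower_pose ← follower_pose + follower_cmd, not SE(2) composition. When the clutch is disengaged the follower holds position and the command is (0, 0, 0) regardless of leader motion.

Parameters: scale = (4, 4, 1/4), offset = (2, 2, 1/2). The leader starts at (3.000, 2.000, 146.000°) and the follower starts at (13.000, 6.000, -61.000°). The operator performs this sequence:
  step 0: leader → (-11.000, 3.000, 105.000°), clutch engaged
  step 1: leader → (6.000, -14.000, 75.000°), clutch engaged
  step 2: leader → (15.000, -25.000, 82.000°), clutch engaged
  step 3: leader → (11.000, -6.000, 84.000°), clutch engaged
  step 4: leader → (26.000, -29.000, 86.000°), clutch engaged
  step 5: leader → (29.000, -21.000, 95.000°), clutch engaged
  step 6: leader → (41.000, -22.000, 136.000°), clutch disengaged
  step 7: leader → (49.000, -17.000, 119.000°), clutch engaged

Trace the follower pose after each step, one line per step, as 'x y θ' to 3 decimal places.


step 0: Δleader=(-14.000, 1.000, -41.000°), engaged; cmd=(-54.000, 6.000, -9.750°) → follower=(-41.000, 12.000, -70.750°)
step 1: Δleader=(17.000, -17.000, -30.000°), engaged; cmd=(70.000, -66.000, -7.000°) → follower=(29.000, -54.000, -77.750°)
step 2: Δleader=(9.000, -11.000, 7.000°), engaged; cmd=(38.000, -42.000, 2.250°) → follower=(67.000, -96.000, -75.500°)
step 3: Δleader=(-4.000, 19.000, 2.000°), engaged; cmd=(-14.000, 78.000, 1.000°) → follower=(53.000, -18.000, -74.500°)
step 4: Δleader=(15.000, -23.000, 2.000°), engaged; cmd=(62.000, -90.000, 1.000°) → follower=(115.000, -108.000, -73.500°)
step 5: Δleader=(3.000, 8.000, 9.000°), engaged; cmd=(14.000, 34.000, 2.750°) → follower=(129.000, -74.000, -70.750°)
step 6: Δleader=(12.000, -1.000, 41.000°), disengaged; cmd=(0,0,0) → follower holds at (129.000, -74.000, -70.750°)
step 7: Δleader=(8.000, 5.000, -17.000°), engaged; cmd=(34.000, 22.000, -3.750°) → follower=(163.000, -52.000, -74.500°)

-41.000 12.000 -70.750
29.000 -54.000 -77.750
67.000 -96.000 -75.500
53.000 -18.000 -74.500
115.000 -108.000 -73.500
129.000 -74.000 -70.750
129.000 -74.000 -70.750
163.000 -52.000 -74.500


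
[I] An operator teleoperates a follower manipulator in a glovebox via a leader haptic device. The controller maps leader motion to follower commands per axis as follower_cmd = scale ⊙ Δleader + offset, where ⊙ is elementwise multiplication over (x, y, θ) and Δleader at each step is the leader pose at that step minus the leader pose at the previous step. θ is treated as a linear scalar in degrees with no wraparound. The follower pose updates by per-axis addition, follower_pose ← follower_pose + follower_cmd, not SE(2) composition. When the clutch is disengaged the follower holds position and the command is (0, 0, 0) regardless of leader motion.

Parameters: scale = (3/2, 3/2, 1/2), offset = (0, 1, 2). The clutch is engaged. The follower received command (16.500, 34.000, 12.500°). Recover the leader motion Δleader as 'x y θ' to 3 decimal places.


axis x: (16.500 − 0) / (3/2) = 11.000
axis y: (34.000 − 1) / (3/2) = 22.000
axis θ: (12.500 − 2) / (1/2) = 21.000

11.000 22.000 21.000


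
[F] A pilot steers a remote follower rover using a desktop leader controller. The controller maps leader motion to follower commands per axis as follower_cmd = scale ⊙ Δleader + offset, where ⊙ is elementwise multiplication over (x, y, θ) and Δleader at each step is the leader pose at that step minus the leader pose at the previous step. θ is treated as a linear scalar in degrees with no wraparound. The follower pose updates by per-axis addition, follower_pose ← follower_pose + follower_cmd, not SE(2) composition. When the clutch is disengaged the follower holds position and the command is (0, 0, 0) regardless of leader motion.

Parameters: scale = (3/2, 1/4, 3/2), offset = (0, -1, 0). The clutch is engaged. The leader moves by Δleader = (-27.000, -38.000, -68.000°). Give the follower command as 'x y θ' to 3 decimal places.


axis x: 3/2·-27.000 + 0 = -40.500
axis y: 1/4·-38.000 + -1 = -10.500
axis θ: 3/2·-68.000 + 0 = -102.000

-40.500 -10.500 -102.000


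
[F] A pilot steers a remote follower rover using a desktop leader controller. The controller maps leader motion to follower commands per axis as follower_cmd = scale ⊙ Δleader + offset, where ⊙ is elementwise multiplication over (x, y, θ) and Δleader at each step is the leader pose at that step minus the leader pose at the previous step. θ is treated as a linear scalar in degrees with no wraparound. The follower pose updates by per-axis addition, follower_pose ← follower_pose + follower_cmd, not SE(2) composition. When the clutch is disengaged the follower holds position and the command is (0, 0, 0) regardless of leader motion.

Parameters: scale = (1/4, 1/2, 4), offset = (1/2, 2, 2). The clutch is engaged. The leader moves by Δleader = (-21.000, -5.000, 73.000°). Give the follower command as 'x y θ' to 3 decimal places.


axis x: 1/4·-21.000 + 1/2 = -4.750
axis y: 1/2·-5.000 + 2 = -0.500
axis θ: 4·73.000 + 2 = 294.000

-4.750 -0.500 294.000


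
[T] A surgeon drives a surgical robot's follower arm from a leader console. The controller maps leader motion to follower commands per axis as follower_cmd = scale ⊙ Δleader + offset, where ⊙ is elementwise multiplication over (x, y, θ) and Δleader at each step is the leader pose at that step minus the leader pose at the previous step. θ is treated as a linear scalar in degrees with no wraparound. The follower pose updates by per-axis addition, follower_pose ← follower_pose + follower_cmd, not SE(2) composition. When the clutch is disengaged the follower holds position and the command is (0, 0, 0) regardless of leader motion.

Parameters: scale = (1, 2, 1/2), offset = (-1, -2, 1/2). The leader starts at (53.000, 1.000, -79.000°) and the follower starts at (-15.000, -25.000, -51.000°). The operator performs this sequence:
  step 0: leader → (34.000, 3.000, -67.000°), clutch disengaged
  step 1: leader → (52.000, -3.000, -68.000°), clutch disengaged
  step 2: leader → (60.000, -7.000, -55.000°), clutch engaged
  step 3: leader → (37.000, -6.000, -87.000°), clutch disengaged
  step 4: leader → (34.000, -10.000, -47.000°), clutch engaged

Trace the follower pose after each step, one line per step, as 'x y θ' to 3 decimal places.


step 0: Δleader=(-19.000, 2.000, 12.000°), disengaged; cmd=(0,0,0) → follower holds at (-15.000, -25.000, -51.000°)
step 1: Δleader=(18.000, -6.000, -1.000°), disengaged; cmd=(0,0,0) → follower holds at (-15.000, -25.000, -51.000°)
step 2: Δleader=(8.000, -4.000, 13.000°), engaged; cmd=(7.000, -10.000, 7.000°) → follower=(-8.000, -35.000, -44.000°)
step 3: Δleader=(-23.000, 1.000, -32.000°), disengaged; cmd=(0,0,0) → follower holds at (-8.000, -35.000, -44.000°)
step 4: Δleader=(-3.000, -4.000, 40.000°), engaged; cmd=(-4.000, -10.000, 20.500°) → follower=(-12.000, -45.000, -23.500°)

-15.000 -25.000 -51.000
-15.000 -25.000 -51.000
-8.000 -35.000 -44.000
-8.000 -35.000 -44.000
-12.000 -45.000 -23.500
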